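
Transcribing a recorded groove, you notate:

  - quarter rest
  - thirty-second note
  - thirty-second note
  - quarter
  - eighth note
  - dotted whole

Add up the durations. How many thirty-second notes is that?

Each duration in thirty-second notes: quarter rest = 8; thirty-second note = 1; thirty-second note = 1; quarter = 8; eighth note = 4; dotted whole = 48.
Total: 8 + 1 + 1 + 8 + 4 + 48 = 70 thirty-second notes.

70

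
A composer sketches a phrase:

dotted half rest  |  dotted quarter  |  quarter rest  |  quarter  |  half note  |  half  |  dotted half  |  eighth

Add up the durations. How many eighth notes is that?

Express everything in eighth notes: dotted half rest = 6; dotted quarter = 3; quarter rest = 2; quarter = 2; half note = 4; half = 4; dotted half = 6; eighth = 1.
Total: 6 + 3 + 2 + 2 + 4 + 4 + 6 + 1 = 28 eighth notes.

28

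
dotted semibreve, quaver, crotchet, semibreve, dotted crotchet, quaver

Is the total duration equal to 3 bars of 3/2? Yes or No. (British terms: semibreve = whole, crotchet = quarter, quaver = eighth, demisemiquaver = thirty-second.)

One bar of 3/2 = 12 eighth notes, so 3 bars = 36.
Convert each value to eighth notes: dotted semibreve = 12; quaver = 1; crotchet = 2; semibreve = 8; dotted crotchet = 3; quaver = 1.
Altogether 12 + 1 + 2 + 8 + 3 + 1 = 27.
27 falls short of 36, so the answer is No.

No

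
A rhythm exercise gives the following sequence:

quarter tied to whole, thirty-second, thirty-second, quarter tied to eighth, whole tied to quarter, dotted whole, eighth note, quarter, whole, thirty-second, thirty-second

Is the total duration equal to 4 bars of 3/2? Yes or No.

One bar of 3/2 = 48 thirty-second notes, so 4 bars = 192.
Each duration in thirty-second notes: quarter tied to whole (quarter + whole) = 40; thirty-second = 1; thirty-second = 1; quarter tied to eighth (quarter + eighth) = 12; whole tied to quarter (whole + quarter) = 40; dotted whole = 48; eighth note = 4; quarter = 8; whole = 32; thirty-second = 1; thirty-second = 1.
Total: 40 + 1 + 1 + 12 + 40 + 48 + 4 + 8 + 32 + 1 + 1 = 188.
188 falls short of 192, so the answer is No.

No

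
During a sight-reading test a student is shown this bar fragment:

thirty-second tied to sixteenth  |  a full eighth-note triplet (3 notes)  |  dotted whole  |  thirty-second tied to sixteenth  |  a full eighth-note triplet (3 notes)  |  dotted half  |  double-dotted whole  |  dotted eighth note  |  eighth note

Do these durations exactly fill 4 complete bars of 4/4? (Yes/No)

One bar of 4/4 = 32 thirty-second notes, so 4 bars = 128.
Working in thirty-second notes: thirty-second tied to sixteenth (thirty-second + sixteenth) = 3; a full eighth-note triplet (3 notes) (three triplet eighths span one quarter) = 8; dotted whole = 48; thirty-second tied to sixteenth (thirty-second + sixteenth) = 3; a full eighth-note triplet (3 notes) (three triplet eighths span one quarter) = 8; dotted half = 24; double-dotted whole = 56; dotted eighth note = 6; eighth note = 4.
Sum: 3 + 8 + 48 + 3 + 8 + 24 + 56 + 6 + 4 = 160.
160 exceeds 128, so the answer is No.

No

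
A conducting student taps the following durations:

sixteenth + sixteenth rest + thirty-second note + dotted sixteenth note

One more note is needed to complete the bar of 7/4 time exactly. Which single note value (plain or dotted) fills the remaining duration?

dotted whole note

The bar of 7/4 = 56 thirty-second notes.
Working in thirty-second notes: sixteenth = 2; sixteenth rest = 2; thirty-second note = 1; dotted sixteenth note = 3.
Total: 2 + 2 + 1 + 3 = 8.
Remaining: 56 − 8 = 48 thirty-second notes, which is a dotted whole note.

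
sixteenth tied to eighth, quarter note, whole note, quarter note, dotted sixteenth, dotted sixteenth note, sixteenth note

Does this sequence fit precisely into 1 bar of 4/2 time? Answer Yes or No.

No

One bar of 4/2 = 64 thirty-second notes.
Convert each value to thirty-second notes: sixteenth tied to eighth (sixteenth + eighth) = 6; quarter note = 8; whole note = 32; quarter note = 8; dotted sixteenth = 3; dotted sixteenth note = 3; sixteenth note = 2.
Adding: 6 + 8 + 32 + 8 + 3 + 3 + 2 = 62.
62 falls short of 64, so the answer is No.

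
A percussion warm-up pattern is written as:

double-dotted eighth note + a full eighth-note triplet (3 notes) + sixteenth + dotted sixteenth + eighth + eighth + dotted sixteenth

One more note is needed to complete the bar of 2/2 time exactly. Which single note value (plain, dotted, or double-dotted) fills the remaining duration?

The bar of 2/2 = 32 thirty-second notes.
Convert each value to thirty-second notes: double-dotted eighth note = 7; a full eighth-note triplet (3 notes) (three triplet eighths span one quarter) = 8; sixteenth = 2; dotted sixteenth = 3; eighth = 4; eighth = 4; dotted sixteenth = 3.
Sum: 7 + 8 + 2 + 3 + 4 + 4 + 3 = 31.
Remaining: 32 − 31 = 1 thirty-second note, which is a thirty-second note.

thirty-second note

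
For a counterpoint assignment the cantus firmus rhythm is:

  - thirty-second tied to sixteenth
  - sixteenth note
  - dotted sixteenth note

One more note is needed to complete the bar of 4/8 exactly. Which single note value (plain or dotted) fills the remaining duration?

quarter note

The bar of 4/8 = 16 thirty-second notes.
Working in thirty-second notes: thirty-second tied to sixteenth (thirty-second + sixteenth) = 3; sixteenth note = 2; dotted sixteenth note = 3.
Adding: 3 + 2 + 3 = 8.
Remaining: 16 − 8 = 8 thirty-second notes, which is a quarter note.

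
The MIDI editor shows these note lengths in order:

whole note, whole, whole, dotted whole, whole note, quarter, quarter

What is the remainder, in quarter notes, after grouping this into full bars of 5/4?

4

One bar of 5/4 = 5 quarter notes.
Working in quarter notes: whole note = 4; whole = 4; whole = 4; dotted whole = 6; whole note = 4; quarter = 1; quarter = 1.
Sum: 4 + 4 + 4 + 6 + 4 + 1 + 1 = 24.
24 ÷ 5 = 4 complete bars with 4 quarter notes remaining.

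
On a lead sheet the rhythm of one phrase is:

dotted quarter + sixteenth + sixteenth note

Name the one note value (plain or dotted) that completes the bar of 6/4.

The bar of 6/4 = 24 sixteenth notes.
Working in sixteenth notes: dotted quarter = 6; sixteenth = 1; sixteenth note = 1.
Total: 6 + 1 + 1 = 8.
Remaining: 24 − 8 = 16 sixteenth notes, which is a whole note.

whole note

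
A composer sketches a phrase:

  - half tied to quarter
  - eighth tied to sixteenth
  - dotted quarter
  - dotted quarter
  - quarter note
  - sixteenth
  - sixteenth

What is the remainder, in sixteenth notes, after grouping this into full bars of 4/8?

One bar of 4/8 = 8 sixteenth notes.
Working in sixteenth notes: half tied to quarter (half + quarter) = 12; eighth tied to sixteenth (eighth + sixteenth) = 3; dotted quarter = 6; dotted quarter = 6; quarter note = 4; sixteenth = 1; sixteenth = 1.
Sum: 12 + 3 + 6 + 6 + 4 + 1 + 1 = 33.
33 ÷ 8 = 4 complete bars with 1 sixteenth note remaining.

1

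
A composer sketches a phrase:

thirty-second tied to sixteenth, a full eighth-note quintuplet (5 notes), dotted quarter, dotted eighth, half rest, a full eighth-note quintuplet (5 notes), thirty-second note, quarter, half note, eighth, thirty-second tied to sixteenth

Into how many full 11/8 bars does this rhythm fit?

2

One bar of 11/8 = 44 thirty-second notes.
Convert each value to thirty-second notes: thirty-second tied to sixteenth (thirty-second + sixteenth) = 3; a full eighth-note quintuplet (5 notes) (five quintuplet eighths span one half) = 16; dotted quarter = 12; dotted eighth = 6; half rest = 16; a full eighth-note quintuplet (5 notes) (five quintuplet eighths span one half) = 16; thirty-second note = 1; quarter = 8; half note = 16; eighth = 4; thirty-second tied to sixteenth (thirty-second + sixteenth) = 3.
Altogether 3 + 16 + 12 + 6 + 16 + 16 + 1 + 8 + 16 + 4 + 3 = 101.
101 ÷ 44 = 2 complete bars with 13 left over.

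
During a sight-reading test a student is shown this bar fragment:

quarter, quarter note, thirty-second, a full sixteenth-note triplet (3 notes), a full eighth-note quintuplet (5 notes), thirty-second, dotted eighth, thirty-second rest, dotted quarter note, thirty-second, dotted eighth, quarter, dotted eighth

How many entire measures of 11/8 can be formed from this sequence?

One bar of 11/8 = 44 thirty-second notes.
Express everything in thirty-second notes: quarter = 8; quarter note = 8; thirty-second = 1; a full sixteenth-note triplet (3 notes) (three triplet sixteenths span one eighth) = 4; a full eighth-note quintuplet (5 notes) (five quintuplet eighths span one half) = 16; thirty-second = 1; dotted eighth = 6; thirty-second rest = 1; dotted quarter note = 12; thirty-second = 1; dotted eighth = 6; quarter = 8; dotted eighth = 6.
Altogether 8 + 8 + 1 + 4 + 16 + 1 + 6 + 1 + 12 + 1 + 6 + 8 + 6 = 78.
78 ÷ 44 = 1 complete bar with 34 left over.

1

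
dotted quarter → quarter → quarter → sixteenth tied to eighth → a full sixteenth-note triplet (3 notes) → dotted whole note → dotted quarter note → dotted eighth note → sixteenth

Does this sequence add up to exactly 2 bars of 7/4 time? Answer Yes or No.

One bar of 7/4 = 28 sixteenth notes, so 2 bars = 56.
Each duration in sixteenth notes: dotted quarter = 6; quarter = 4; quarter = 4; sixteenth tied to eighth (sixteenth + eighth) = 3; a full sixteenth-note triplet (3 notes) (three triplet sixteenths span one eighth) = 2; dotted whole note = 24; dotted quarter note = 6; dotted eighth note = 3; sixteenth = 1.
Sum: 6 + 4 + 4 + 3 + 2 + 24 + 6 + 3 + 1 = 53.
53 falls short of 56, so the answer is No.

No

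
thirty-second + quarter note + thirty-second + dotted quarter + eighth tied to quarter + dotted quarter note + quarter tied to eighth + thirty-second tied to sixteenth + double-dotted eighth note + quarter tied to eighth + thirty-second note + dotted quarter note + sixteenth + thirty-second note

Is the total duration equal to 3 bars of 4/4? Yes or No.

One bar of 4/4 = 32 thirty-second notes, so 3 bars = 96.
Convert each value to thirty-second notes: thirty-second = 1; quarter note = 8; thirty-second = 1; dotted quarter = 12; eighth tied to quarter (eighth + quarter) = 12; dotted quarter note = 12; quarter tied to eighth (quarter + eighth) = 12; thirty-second tied to sixteenth (thirty-second + sixteenth) = 3; double-dotted eighth note = 7; quarter tied to eighth (quarter + eighth) = 12; thirty-second note = 1; dotted quarter note = 12; sixteenth = 2; thirty-second note = 1.
Altogether 1 + 8 + 1 + 12 + 12 + 12 + 12 + 3 + 7 + 12 + 1 + 12 + 2 + 1 = 96.
96 equals 96, so the answer is Yes.

Yes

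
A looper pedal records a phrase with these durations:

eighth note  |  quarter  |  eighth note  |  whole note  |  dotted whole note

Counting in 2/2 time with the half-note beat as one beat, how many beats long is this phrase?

6

One half-note beat = 4 eighth notes.
Each duration in eighth notes: eighth note = 1; quarter = 2; eighth note = 1; whole note = 8; dotted whole note = 12.
Sum: 1 + 2 + 1 + 8 + 12 = 24.
24 ÷ 4 = 6 beats.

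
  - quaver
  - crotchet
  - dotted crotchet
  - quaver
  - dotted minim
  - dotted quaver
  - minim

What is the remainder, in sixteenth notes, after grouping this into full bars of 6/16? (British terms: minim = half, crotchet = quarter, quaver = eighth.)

1

One bar of 6/16 = 6 sixteenth notes.
In sixteenth notes: quaver = 2; crotchet = 4; dotted crotchet = 6; quaver = 2; dotted minim = 12; dotted quaver = 3; minim = 8.
Adding: 2 + 4 + 6 + 2 + 12 + 3 + 8 = 37.
37 ÷ 6 = 6 complete bars with 1 sixteenth note remaining.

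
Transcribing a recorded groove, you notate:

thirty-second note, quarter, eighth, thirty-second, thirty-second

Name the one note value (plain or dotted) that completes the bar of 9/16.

The bar of 9/16 = 18 thirty-second notes.
Working in thirty-second notes: thirty-second note = 1; quarter = 8; eighth = 4; thirty-second = 1; thirty-second = 1.
Adding: 1 + 8 + 4 + 1 + 1 = 15.
Remaining: 18 − 15 = 3 thirty-second notes, which is a dotted sixteenth note.

dotted sixteenth note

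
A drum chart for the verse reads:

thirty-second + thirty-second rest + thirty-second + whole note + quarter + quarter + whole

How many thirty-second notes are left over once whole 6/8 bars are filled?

One bar of 6/8 = 24 thirty-second notes.
Convert each value to thirty-second notes: thirty-second = 1; thirty-second rest = 1; thirty-second = 1; whole note = 32; quarter = 8; quarter = 8; whole = 32.
Total: 1 + 1 + 1 + 32 + 8 + 8 + 32 = 83.
83 ÷ 24 = 3 complete bars with 11 thirty-second notes remaining.

11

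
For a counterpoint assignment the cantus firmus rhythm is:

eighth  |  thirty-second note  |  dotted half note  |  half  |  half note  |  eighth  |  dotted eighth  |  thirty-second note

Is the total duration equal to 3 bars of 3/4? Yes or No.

One bar of 3/4 = 24 thirty-second notes, so 3 bars = 72.
In thirty-second notes: eighth = 4; thirty-second note = 1; dotted half note = 24; half = 16; half note = 16; eighth = 4; dotted eighth = 6; thirty-second note = 1.
Adding: 4 + 1 + 24 + 16 + 16 + 4 + 6 + 1 = 72.
72 equals 72, so the answer is Yes.

Yes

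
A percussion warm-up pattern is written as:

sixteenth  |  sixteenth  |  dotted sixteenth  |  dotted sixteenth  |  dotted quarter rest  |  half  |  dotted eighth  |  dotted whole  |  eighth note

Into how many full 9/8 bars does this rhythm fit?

2

One bar of 9/8 = 36 thirty-second notes.
In thirty-second notes: sixteenth = 2; sixteenth = 2; dotted sixteenth = 3; dotted sixteenth = 3; dotted quarter rest = 12; half = 16; dotted eighth = 6; dotted whole = 48; eighth note = 4.
Adding: 2 + 2 + 3 + 3 + 12 + 16 + 6 + 48 + 4 = 96.
96 ÷ 36 = 2 complete bars with 24 left over.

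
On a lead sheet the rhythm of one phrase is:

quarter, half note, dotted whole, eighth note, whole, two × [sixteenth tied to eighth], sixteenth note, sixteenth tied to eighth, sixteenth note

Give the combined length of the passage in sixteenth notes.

65

In sixteenth notes: quarter = 4; half note = 8; dotted whole = 24; eighth note = 2; whole = 16; sixteenth tied to eighth (sixteenth + eighth) = 3; sixteenth tied to eighth (sixteenth + eighth) = 3; sixteenth note = 1; sixteenth tied to eighth (sixteenth + eighth) = 3; sixteenth note = 1.
Total: 4 + 8 + 24 + 2 + 16 + 3 + 3 + 1 + 3 + 1 = 65 sixteenth notes.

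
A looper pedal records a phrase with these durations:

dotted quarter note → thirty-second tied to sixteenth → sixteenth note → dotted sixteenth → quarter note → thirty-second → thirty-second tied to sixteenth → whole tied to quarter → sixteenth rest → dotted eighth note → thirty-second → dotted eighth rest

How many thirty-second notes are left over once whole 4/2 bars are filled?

23

One bar of 4/2 = 64 thirty-second notes.
Express everything in thirty-second notes: dotted quarter note = 12; thirty-second tied to sixteenth (thirty-second + sixteenth) = 3; sixteenth note = 2; dotted sixteenth = 3; quarter note = 8; thirty-second = 1; thirty-second tied to sixteenth (thirty-second + sixteenth) = 3; whole tied to quarter (whole + quarter) = 40; sixteenth rest = 2; dotted eighth note = 6; thirty-second = 1; dotted eighth rest = 6.
Total: 12 + 3 + 2 + 3 + 8 + 1 + 3 + 40 + 2 + 6 + 1 + 6 = 87.
87 ÷ 64 = 1 complete bar with 23 thirty-second notes remaining.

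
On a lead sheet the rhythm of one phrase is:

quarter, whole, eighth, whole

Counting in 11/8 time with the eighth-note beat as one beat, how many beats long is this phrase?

19

One eighth-note beat = 2 sixteenth notes.
In sixteenth notes: quarter = 4; whole = 16; eighth = 2; whole = 16.
Total: 4 + 16 + 2 + 16 = 38.
38 ÷ 2 = 19 beats.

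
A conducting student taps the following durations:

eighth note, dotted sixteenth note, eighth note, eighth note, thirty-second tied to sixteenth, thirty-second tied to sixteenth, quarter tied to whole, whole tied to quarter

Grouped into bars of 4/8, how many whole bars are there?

One bar of 4/8 = 16 thirty-second notes.
In thirty-second notes: eighth note = 4; dotted sixteenth note = 3; eighth note = 4; eighth note = 4; thirty-second tied to sixteenth (thirty-second + sixteenth) = 3; thirty-second tied to sixteenth (thirty-second + sixteenth) = 3; quarter tied to whole (quarter + whole) = 40; whole tied to quarter (whole + quarter) = 40.
Sum: 4 + 3 + 4 + 4 + 3 + 3 + 40 + 40 = 101.
101 ÷ 16 = 6 complete bars with 5 left over.

6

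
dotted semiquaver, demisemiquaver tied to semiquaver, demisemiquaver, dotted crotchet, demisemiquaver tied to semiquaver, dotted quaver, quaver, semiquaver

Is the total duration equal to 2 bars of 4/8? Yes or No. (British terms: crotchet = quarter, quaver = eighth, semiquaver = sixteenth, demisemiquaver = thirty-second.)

No

One bar of 4/8 = 16 thirty-second notes, so 2 bars = 32.
Express everything in thirty-second notes: dotted semiquaver = 3; demisemiquaver tied to semiquaver (demisemiquaver + semiquaver) = 3; demisemiquaver = 1; dotted crotchet = 12; demisemiquaver tied to semiquaver (demisemiquaver + semiquaver) = 3; dotted quaver = 6; quaver = 4; semiquaver = 2.
Sum: 3 + 3 + 1 + 12 + 3 + 6 + 4 + 2 = 34.
34 exceeds 32, so the answer is No.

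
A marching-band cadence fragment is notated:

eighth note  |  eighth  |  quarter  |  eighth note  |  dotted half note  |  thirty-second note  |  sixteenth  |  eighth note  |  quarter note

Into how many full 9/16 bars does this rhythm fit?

3

One bar of 9/16 = 18 thirty-second notes.
Working in thirty-second notes: eighth note = 4; eighth = 4; quarter = 8; eighth note = 4; dotted half note = 24; thirty-second note = 1; sixteenth = 2; eighth note = 4; quarter note = 8.
Sum: 4 + 4 + 8 + 4 + 24 + 1 + 2 + 4 + 8 = 59.
59 ÷ 18 = 3 complete bars with 5 left over.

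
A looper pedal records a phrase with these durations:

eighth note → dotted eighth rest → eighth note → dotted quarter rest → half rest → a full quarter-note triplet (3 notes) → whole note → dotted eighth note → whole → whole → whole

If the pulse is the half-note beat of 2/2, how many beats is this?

12

One half-note beat = 8 sixteenth notes.
Express everything in sixteenth notes: eighth note = 2; dotted eighth rest = 3; eighth note = 2; dotted quarter rest = 6; half rest = 8; a full quarter-note triplet (3 notes) (three triplet quarters span one half) = 8; whole note = 16; dotted eighth note = 3; whole = 16; whole = 16; whole = 16.
Altogether 2 + 3 + 2 + 6 + 8 + 8 + 16 + 3 + 16 + 16 + 16 = 96.
96 ÷ 8 = 12 beats.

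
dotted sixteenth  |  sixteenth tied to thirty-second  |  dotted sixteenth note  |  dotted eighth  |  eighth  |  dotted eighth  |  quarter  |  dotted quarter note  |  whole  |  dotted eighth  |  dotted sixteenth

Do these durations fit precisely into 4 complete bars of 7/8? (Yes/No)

One bar of 7/8 = 28 thirty-second notes, so 4 bars = 112.
Working in thirty-second notes: dotted sixteenth = 3; sixteenth tied to thirty-second (sixteenth + thirty-second) = 3; dotted sixteenth note = 3; dotted eighth = 6; eighth = 4; dotted eighth = 6; quarter = 8; dotted quarter note = 12; whole = 32; dotted eighth = 6; dotted sixteenth = 3.
Adding: 3 + 3 + 3 + 6 + 4 + 6 + 8 + 12 + 32 + 6 + 3 = 86.
86 falls short of 112, so the answer is No.

No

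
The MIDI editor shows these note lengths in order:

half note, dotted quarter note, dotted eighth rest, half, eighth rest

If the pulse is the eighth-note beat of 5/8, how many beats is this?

One eighth-note beat = 2 sixteenth notes.
Each duration in sixteenth notes: half note = 8; dotted quarter note = 6; dotted eighth rest = 3; half = 8; eighth rest = 2.
Sum: 8 + 6 + 3 + 8 + 2 = 27.
27 ÷ 2 = 13.5 beats.

13.5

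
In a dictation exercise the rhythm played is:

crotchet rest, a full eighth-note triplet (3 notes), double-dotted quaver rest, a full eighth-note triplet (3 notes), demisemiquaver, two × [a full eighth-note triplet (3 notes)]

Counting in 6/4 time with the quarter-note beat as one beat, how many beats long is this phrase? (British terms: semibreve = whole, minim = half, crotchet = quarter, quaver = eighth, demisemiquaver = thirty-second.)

6

One quarter-note beat = 8 thirty-second notes.
In thirty-second notes: crotchet rest = 8; a full eighth-note triplet (3 notes) (three triplet eighths span one quarter) = 8; double-dotted quaver rest = 7; a full eighth-note triplet (3 notes) (three triplet eighths span one quarter) = 8; demisemiquaver = 1; a full eighth-note triplet (3 notes) (three triplet eighths span one quarter) = 8; a full eighth-note triplet (3 notes) (three triplet eighths span one quarter) = 8.
Sum: 8 + 8 + 7 + 8 + 1 + 8 + 8 = 48.
48 ÷ 8 = 6 beats.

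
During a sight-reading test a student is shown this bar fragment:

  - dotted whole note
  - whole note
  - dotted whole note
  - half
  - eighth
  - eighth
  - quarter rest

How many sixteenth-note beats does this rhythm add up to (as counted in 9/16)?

80

One sixteenth-note beat = 2 thirty-second notes.
In thirty-second notes: dotted whole note = 48; whole note = 32; dotted whole note = 48; half = 16; eighth = 4; eighth = 4; quarter rest = 8.
Adding: 48 + 32 + 48 + 16 + 4 + 4 + 8 = 160.
160 ÷ 2 = 80 beats.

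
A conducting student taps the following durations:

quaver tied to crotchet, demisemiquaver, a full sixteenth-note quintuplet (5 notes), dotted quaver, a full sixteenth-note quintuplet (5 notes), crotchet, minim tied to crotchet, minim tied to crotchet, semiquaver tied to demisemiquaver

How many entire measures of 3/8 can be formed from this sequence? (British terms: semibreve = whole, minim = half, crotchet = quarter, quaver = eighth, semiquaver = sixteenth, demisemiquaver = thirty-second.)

One bar of 3/8 = 12 thirty-second notes.
Each duration in thirty-second notes: quaver tied to crotchet (quaver + crotchet) = 12; demisemiquaver = 1; a full sixteenth-note quintuplet (5 notes) (five quintuplet sixteenths span one quarter) = 8; dotted quaver = 6; a full sixteenth-note quintuplet (5 notes) (five quintuplet sixteenths span one quarter) = 8; crotchet = 8; minim tied to crotchet (minim + crotchet) = 24; minim tied to crotchet (minim + crotchet) = 24; semiquaver tied to demisemiquaver (semiquaver + demisemiquaver) = 3.
Sum: 12 + 1 + 8 + 6 + 8 + 8 + 24 + 24 + 3 = 94.
94 ÷ 12 = 7 complete bars with 10 left over.

7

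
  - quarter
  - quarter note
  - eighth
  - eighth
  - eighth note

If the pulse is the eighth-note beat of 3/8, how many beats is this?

One eighth-note beat = 2 sixteenth notes.
Express everything in sixteenth notes: quarter = 4; quarter note = 4; eighth = 2; eighth = 2; eighth note = 2.
Sum: 4 + 4 + 2 + 2 + 2 = 14.
14 ÷ 2 = 7 beats.

7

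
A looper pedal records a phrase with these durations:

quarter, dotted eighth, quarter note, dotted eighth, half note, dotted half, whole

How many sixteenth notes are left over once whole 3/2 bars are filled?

One bar of 3/2 = 24 sixteenth notes.
Each duration in sixteenth notes: quarter = 4; dotted eighth = 3; quarter note = 4; dotted eighth = 3; half note = 8; dotted half = 12; whole = 16.
Adding: 4 + 3 + 4 + 3 + 8 + 12 + 16 = 50.
50 ÷ 24 = 2 complete bars with 2 sixteenth notes remaining.

2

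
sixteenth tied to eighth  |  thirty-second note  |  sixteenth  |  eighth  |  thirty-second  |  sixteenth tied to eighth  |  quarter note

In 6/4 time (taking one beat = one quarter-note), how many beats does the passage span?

3.5

One quarter-note beat = 8 thirty-second notes.
Express everything in thirty-second notes: sixteenth tied to eighth (sixteenth + eighth) = 6; thirty-second note = 1; sixteenth = 2; eighth = 4; thirty-second = 1; sixteenth tied to eighth (sixteenth + eighth) = 6; quarter note = 8.
Sum: 6 + 1 + 2 + 4 + 1 + 6 + 8 = 28.
28 ÷ 8 = 3.5 beats.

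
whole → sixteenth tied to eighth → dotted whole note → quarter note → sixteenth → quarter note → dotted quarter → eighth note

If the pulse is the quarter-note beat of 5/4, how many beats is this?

15

One quarter-note beat = 4 sixteenth notes.
Express everything in sixteenth notes: whole = 16; sixteenth tied to eighth (sixteenth + eighth) = 3; dotted whole note = 24; quarter note = 4; sixteenth = 1; quarter note = 4; dotted quarter = 6; eighth note = 2.
Altogether 16 + 3 + 24 + 4 + 1 + 4 + 6 + 2 = 60.
60 ÷ 4 = 15 beats.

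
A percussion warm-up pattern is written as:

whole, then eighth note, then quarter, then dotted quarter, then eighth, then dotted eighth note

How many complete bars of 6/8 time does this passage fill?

2

One bar of 6/8 = 12 sixteenth notes.
Convert each value to sixteenth notes: whole = 16; eighth note = 2; quarter = 4; dotted quarter = 6; eighth = 2; dotted eighth note = 3.
Total: 16 + 2 + 4 + 6 + 2 + 3 = 33.
33 ÷ 12 = 2 complete bars with 9 left over.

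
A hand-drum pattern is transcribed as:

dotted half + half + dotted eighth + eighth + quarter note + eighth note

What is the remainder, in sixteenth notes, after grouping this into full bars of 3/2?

7

One bar of 3/2 = 24 sixteenth notes.
In sixteenth notes: dotted half = 12; half = 8; dotted eighth = 3; eighth = 2; quarter note = 4; eighth note = 2.
Sum: 12 + 8 + 3 + 2 + 4 + 2 = 31.
31 ÷ 24 = 1 complete bar with 7 sixteenth notes remaining.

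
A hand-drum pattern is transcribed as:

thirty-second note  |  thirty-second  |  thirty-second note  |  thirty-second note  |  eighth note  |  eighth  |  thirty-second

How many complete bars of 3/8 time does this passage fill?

One bar of 3/8 = 12 thirty-second notes.
In thirty-second notes: thirty-second note = 1; thirty-second = 1; thirty-second note = 1; thirty-second note = 1; eighth note = 4; eighth = 4; thirty-second = 1.
Altogether 1 + 1 + 1 + 1 + 4 + 4 + 1 = 13.
13 ÷ 12 = 1 complete bar with 1 left over.

1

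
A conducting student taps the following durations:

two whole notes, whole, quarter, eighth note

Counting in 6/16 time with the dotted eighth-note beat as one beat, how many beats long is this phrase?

One dotted eighth-note beat = 3 sixteenth notes.
Express everything in sixteenth notes: whole note = 16; whole note = 16; whole = 16; quarter = 4; eighth note = 2.
Sum: 16 + 16 + 16 + 4 + 2 = 54.
54 ÷ 3 = 18 beats.

18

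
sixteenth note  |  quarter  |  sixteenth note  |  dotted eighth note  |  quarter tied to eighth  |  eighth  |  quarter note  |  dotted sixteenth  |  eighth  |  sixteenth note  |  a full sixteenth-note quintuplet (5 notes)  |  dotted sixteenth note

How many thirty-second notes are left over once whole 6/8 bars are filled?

One bar of 6/8 = 24 thirty-second notes.
Each duration in thirty-second notes: sixteenth note = 2; quarter = 8; sixteenth note = 2; dotted eighth note = 6; quarter tied to eighth (quarter + eighth) = 12; eighth = 4; quarter note = 8; dotted sixteenth = 3; eighth = 4; sixteenth note = 2; a full sixteenth-note quintuplet (5 notes) (five quintuplet sixteenths span one quarter) = 8; dotted sixteenth note = 3.
Altogether 2 + 8 + 2 + 6 + 12 + 4 + 8 + 3 + 4 + 2 + 8 + 3 = 62.
62 ÷ 24 = 2 complete bars with 14 thirty-second notes remaining.

14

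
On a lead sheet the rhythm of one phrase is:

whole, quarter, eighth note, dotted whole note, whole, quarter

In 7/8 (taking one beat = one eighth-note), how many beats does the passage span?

33

One eighth-note beat = 2 sixteenth notes.
Working in sixteenth notes: whole = 16; quarter = 4; eighth note = 2; dotted whole note = 24; whole = 16; quarter = 4.
Total: 16 + 4 + 2 + 24 + 16 + 4 = 66.
66 ÷ 2 = 33 beats.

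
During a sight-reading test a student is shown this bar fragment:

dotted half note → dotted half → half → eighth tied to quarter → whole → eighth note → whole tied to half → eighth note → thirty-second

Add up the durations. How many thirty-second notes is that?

Convert each value to thirty-second notes: dotted half note = 24; dotted half = 24; half = 16; eighth tied to quarter (eighth + quarter) = 12; whole = 32; eighth note = 4; whole tied to half (whole + half) = 48; eighth note = 4; thirty-second = 1.
Altogether 24 + 24 + 16 + 12 + 32 + 4 + 48 + 4 + 1 = 165 thirty-second notes.

165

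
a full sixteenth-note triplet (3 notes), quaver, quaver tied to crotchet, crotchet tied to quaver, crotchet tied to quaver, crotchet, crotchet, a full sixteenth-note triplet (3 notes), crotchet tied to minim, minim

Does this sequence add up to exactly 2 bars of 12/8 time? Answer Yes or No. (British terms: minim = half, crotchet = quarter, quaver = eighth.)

One bar of 12/8 = 12 eighth notes, so 2 bars = 24.
In eighth notes: a full sixteenth-note triplet (3 notes) (three triplet sixteenths span one eighth) = 1; quaver = 1; quaver tied to crotchet (quaver + crotchet) = 3; crotchet tied to quaver (crotchet + quaver) = 3; crotchet tied to quaver (crotchet + quaver) = 3; crotchet = 2; crotchet = 2; a full sixteenth-note triplet (3 notes) (three triplet sixteenths span one eighth) = 1; crotchet tied to minim (crotchet + minim) = 6; minim = 4.
Adding: 1 + 1 + 3 + 3 + 3 + 2 + 2 + 1 + 6 + 4 = 26.
26 exceeds 24, so the answer is No.

No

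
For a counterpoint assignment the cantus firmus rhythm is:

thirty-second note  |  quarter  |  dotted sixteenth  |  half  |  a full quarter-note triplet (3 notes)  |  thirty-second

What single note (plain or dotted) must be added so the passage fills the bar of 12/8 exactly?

dotted sixteenth note

The bar of 12/8 = 48 thirty-second notes.
Working in thirty-second notes: thirty-second note = 1; quarter = 8; dotted sixteenth = 3; half = 16; a full quarter-note triplet (3 notes) (three triplet quarters span one half) = 16; thirty-second = 1.
Altogether 1 + 8 + 3 + 16 + 16 + 1 = 45.
Remaining: 48 − 45 = 3 thirty-second notes, which is a dotted sixteenth note.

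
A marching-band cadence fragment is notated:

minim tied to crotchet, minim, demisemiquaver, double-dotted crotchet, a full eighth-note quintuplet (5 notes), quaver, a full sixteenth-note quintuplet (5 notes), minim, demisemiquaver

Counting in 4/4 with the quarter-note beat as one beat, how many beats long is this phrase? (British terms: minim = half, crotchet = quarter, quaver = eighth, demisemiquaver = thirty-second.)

One quarter-note beat = 8 thirty-second notes.
In thirty-second notes: minim tied to crotchet (minim + crotchet) = 24; minim = 16; demisemiquaver = 1; double-dotted crotchet = 14; a full eighth-note quintuplet (5 notes) (five quintuplet eighths span one half) = 16; quaver = 4; a full sixteenth-note quintuplet (5 notes) (five quintuplet sixteenths span one quarter) = 8; minim = 16; demisemiquaver = 1.
Total: 24 + 16 + 1 + 14 + 16 + 4 + 8 + 16 + 1 = 100.
100 ÷ 8 = 12.5 beats.

12.5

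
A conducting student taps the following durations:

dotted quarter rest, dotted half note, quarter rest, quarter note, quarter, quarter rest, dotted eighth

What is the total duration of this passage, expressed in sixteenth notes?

In sixteenth notes: dotted quarter rest = 6; dotted half note = 12; quarter rest = 4; quarter note = 4; quarter = 4; quarter rest = 4; dotted eighth = 3.
Total: 6 + 12 + 4 + 4 + 4 + 4 + 3 = 37 sixteenth notes.

37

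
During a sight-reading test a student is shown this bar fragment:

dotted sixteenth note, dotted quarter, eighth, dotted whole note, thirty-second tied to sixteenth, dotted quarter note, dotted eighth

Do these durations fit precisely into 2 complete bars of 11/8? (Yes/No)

One bar of 11/8 = 44 thirty-second notes, so 2 bars = 88.
Express everything in thirty-second notes: dotted sixteenth note = 3; dotted quarter = 12; eighth = 4; dotted whole note = 48; thirty-second tied to sixteenth (thirty-second + sixteenth) = 3; dotted quarter note = 12; dotted eighth = 6.
Sum: 3 + 12 + 4 + 48 + 3 + 12 + 6 = 88.
88 equals 88, so the answer is Yes.

Yes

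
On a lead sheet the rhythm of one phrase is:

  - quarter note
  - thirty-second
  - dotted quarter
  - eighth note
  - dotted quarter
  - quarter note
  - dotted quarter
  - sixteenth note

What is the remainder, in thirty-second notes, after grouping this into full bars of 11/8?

One bar of 11/8 = 44 thirty-second notes.
Working in thirty-second notes: quarter note = 8; thirty-second = 1; dotted quarter = 12; eighth note = 4; dotted quarter = 12; quarter note = 8; dotted quarter = 12; sixteenth note = 2.
Total: 8 + 1 + 12 + 4 + 12 + 8 + 12 + 2 = 59.
59 ÷ 44 = 1 complete bar with 15 thirty-second notes remaining.

15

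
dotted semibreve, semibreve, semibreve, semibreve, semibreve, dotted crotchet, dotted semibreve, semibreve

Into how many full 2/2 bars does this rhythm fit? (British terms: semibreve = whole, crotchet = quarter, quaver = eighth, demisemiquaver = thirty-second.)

8

One bar of 2/2 = 8 eighth notes.
In eighth notes: dotted semibreve = 12; semibreve = 8; semibreve = 8; semibreve = 8; semibreve = 8; dotted crotchet = 3; dotted semibreve = 12; semibreve = 8.
Total: 12 + 8 + 8 + 8 + 8 + 3 + 12 + 8 = 67.
67 ÷ 8 = 8 complete bars with 3 left over.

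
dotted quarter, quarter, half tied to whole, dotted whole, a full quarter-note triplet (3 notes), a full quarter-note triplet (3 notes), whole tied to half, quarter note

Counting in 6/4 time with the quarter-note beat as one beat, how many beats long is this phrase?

One quarter-note beat = 2 eighth notes.
Convert each value to eighth notes: dotted quarter = 3; quarter = 2; half tied to whole (half + whole) = 12; dotted whole = 12; a full quarter-note triplet (3 notes) (three triplet quarters span one half) = 4; a full quarter-note triplet (3 notes) (three triplet quarters span one half) = 4; whole tied to half (whole + half) = 12; quarter note = 2.
Altogether 3 + 2 + 12 + 12 + 4 + 4 + 12 + 2 = 51.
51 ÷ 2 = 25.5 beats.

25.5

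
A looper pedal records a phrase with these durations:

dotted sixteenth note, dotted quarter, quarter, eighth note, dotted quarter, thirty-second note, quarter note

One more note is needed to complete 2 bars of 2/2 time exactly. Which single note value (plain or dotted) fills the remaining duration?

half note

2 bars of 2/2 = 64 thirty-second notes.
Convert each value to thirty-second notes: dotted sixteenth note = 3; dotted quarter = 12; quarter = 8; eighth note = 4; dotted quarter = 12; thirty-second note = 1; quarter note = 8.
Adding: 3 + 12 + 8 + 4 + 12 + 1 + 8 = 48.
Remaining: 64 − 48 = 16 thirty-second notes, which is a half note.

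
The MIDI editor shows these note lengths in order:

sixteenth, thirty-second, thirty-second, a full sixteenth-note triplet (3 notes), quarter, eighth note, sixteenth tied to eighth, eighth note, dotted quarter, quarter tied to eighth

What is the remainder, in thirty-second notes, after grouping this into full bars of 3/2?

One bar of 3/2 = 48 thirty-second notes.
Express everything in thirty-second notes: sixteenth = 2; thirty-second = 1; thirty-second = 1; a full sixteenth-note triplet (3 notes) (three triplet sixteenths span one eighth) = 4; quarter = 8; eighth note = 4; sixteenth tied to eighth (sixteenth + eighth) = 6; eighth note = 4; dotted quarter = 12; quarter tied to eighth (quarter + eighth) = 12.
Altogether 2 + 1 + 1 + 4 + 8 + 4 + 6 + 4 + 12 + 12 = 54.
54 ÷ 48 = 1 complete bar with 6 thirty-second notes remaining.

6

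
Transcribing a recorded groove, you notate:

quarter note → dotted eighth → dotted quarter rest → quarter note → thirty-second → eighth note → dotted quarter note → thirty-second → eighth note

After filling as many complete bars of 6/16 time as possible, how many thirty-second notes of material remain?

8

One bar of 6/16 = 12 thirty-second notes.
Each duration in thirty-second notes: quarter note = 8; dotted eighth = 6; dotted quarter rest = 12; quarter note = 8; thirty-second = 1; eighth note = 4; dotted quarter note = 12; thirty-second = 1; eighth note = 4.
Sum: 8 + 6 + 12 + 8 + 1 + 4 + 12 + 1 + 4 = 56.
56 ÷ 12 = 4 complete bars with 8 thirty-second notes remaining.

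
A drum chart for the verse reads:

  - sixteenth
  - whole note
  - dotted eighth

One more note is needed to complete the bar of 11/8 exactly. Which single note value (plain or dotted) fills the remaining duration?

eighth note

The bar of 11/8 = 22 sixteenth notes.
Working in sixteenth notes: sixteenth = 1; whole note = 16; dotted eighth = 3.
Sum: 1 + 16 + 3 = 20.
Remaining: 22 − 20 = 2 sixteenth notes, which is a eighth note.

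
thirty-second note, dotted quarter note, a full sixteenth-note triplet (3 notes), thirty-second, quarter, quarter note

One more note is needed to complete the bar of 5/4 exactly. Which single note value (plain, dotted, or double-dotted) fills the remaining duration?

The bar of 5/4 = 40 thirty-second notes.
Express everything in thirty-second notes: thirty-second note = 1; dotted quarter note = 12; a full sixteenth-note triplet (3 notes) (three triplet sixteenths span one eighth) = 4; thirty-second = 1; quarter = 8; quarter note = 8.
Total: 1 + 12 + 4 + 1 + 8 + 8 = 34.
Remaining: 40 − 34 = 6 thirty-second notes, which is a dotted eighth note.

dotted eighth note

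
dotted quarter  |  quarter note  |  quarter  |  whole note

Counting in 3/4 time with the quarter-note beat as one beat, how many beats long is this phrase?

One quarter-note beat = 2 eighth notes.
Each duration in eighth notes: dotted quarter = 3; quarter note = 2; quarter = 2; whole note = 8.
Total: 3 + 2 + 2 + 8 = 15.
15 ÷ 2 = 7.5 beats.

7.5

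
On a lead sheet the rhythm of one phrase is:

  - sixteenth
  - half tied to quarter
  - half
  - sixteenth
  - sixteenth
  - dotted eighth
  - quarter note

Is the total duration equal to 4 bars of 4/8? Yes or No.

No

One bar of 4/8 = 8 sixteenth notes, so 4 bars = 32.
Working in sixteenth notes: sixteenth = 1; half tied to quarter (half + quarter) = 12; half = 8; sixteenth = 1; sixteenth = 1; dotted eighth = 3; quarter note = 4.
Adding: 1 + 12 + 8 + 1 + 1 + 3 + 4 = 30.
30 falls short of 32, so the answer is No.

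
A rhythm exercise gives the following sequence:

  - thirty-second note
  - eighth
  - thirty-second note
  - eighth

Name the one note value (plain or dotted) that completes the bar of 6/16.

The bar of 6/16 = 12 thirty-second notes.
In thirty-second notes: thirty-second note = 1; eighth = 4; thirty-second note = 1; eighth = 4.
Sum: 1 + 4 + 1 + 4 = 10.
Remaining: 12 − 10 = 2 thirty-second notes, which is a sixteenth note.

sixteenth note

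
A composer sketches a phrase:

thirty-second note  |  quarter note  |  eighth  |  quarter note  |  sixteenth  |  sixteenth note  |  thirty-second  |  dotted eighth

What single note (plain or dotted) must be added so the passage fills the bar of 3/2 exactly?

half note

The bar of 3/2 = 48 thirty-second notes.
Working in thirty-second notes: thirty-second note = 1; quarter note = 8; eighth = 4; quarter note = 8; sixteenth = 2; sixteenth note = 2; thirty-second = 1; dotted eighth = 6.
Altogether 1 + 8 + 4 + 8 + 2 + 2 + 1 + 6 = 32.
Remaining: 48 − 32 = 16 thirty-second notes, which is a half note.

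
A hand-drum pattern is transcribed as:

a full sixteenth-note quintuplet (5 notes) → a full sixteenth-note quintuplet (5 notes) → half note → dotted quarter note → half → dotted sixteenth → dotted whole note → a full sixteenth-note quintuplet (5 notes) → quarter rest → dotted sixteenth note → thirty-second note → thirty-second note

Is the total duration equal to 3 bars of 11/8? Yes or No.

One bar of 11/8 = 44 thirty-second notes, so 3 bars = 132.
In thirty-second notes: a full sixteenth-note quintuplet (5 notes) (five quintuplet sixteenths span one quarter) = 8; a full sixteenth-note quintuplet (5 notes) (five quintuplet sixteenths span one quarter) = 8; half note = 16; dotted quarter note = 12; half = 16; dotted sixteenth = 3; dotted whole note = 48; a full sixteenth-note quintuplet (5 notes) (five quintuplet sixteenths span one quarter) = 8; quarter rest = 8; dotted sixteenth note = 3; thirty-second note = 1; thirty-second note = 1.
Total: 8 + 8 + 16 + 12 + 16 + 3 + 48 + 8 + 8 + 3 + 1 + 1 = 132.
132 equals 132, so the answer is Yes.

Yes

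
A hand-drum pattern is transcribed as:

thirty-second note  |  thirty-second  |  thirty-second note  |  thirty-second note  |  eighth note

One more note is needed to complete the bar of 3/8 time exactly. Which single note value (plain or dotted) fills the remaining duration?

eighth note

The bar of 3/8 = 12 thirty-second notes.
Convert each value to thirty-second notes: thirty-second note = 1; thirty-second = 1; thirty-second note = 1; thirty-second note = 1; eighth note = 4.
Total: 1 + 1 + 1 + 1 + 4 = 8.
Remaining: 12 − 8 = 4 thirty-second notes, which is a eighth note.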